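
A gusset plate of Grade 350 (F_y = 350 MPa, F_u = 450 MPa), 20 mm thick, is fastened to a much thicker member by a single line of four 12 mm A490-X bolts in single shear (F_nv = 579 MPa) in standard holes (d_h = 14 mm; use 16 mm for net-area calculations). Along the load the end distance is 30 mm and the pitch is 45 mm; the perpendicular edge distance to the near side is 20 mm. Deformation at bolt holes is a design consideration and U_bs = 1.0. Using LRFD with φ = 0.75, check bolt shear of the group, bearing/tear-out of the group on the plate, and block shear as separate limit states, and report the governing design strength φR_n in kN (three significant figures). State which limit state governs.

196 kN (bolt shear governs)

Bolt shear: A_b = π·12²/4 = 113.1 mm²; R_n = 579 × 113.1 × 4 × 1 / 1000 = 261.9 kN → 0.75 × 261.9 = 196 kN.
Bearing: edge l_c = 23, r_n = 248.4 kN; interior l_c = 31, r_n = 259.2 kN; R_n = 248.4 + 3·259.2 = 1026 kN → 770 kN.
Block shear: A_gv = 3300, A_nv = 2180, A_nt = 240 mm²; R_n = min(0.6F_uA_nv, 0.6F_yA_gv) + U_bs·F_u·A_nt = 696.6 kN → 522 kN.
Bolt shear governs: 196 kN.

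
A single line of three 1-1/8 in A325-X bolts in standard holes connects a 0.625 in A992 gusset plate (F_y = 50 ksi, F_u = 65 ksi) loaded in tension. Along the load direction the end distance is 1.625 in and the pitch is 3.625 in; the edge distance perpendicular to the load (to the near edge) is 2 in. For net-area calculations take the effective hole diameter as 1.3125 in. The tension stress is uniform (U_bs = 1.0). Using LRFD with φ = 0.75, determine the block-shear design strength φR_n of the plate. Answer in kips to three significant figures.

143 kips

Shear plane L_v = 1.625 + 2·3.625 = 8.875 in; A_gv = 8.875 × 0.625 = 5.547 in².
A_nv = (8.875 − 2.5·1.3125) × 0.625 = 3.496 in².
A_nt = (2 − 0.5·1.3125) × 0.625 = 0.8398 in².
0.6 F_u A_nv = 136.3 kips; 0.6 F_y A_gv = 166.4 kips → shear rupture governs the shear term.
R_n = 136.3 + 1.0 × 65 × 0.8398 = 190.9 kips.
Design strength φR_n = 0.75 × 190.9 = 143 kips.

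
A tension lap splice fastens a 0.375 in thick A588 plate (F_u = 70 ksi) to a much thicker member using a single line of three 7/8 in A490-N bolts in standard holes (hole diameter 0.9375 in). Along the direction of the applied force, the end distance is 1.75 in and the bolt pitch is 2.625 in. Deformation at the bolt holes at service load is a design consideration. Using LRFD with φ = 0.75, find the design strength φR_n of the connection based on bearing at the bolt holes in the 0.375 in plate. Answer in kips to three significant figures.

110 kips

Per bolt r_n = 1.2 l_c t F_u ≤ 2.4 d t F_u; upper limit = 2.4 × 0.875 × 0.375 × 70 = 55.13 kips.
Edge bolt: l_c = 1.75 − 0.9375/2 = 1.281 in → 1.2 × 1.281 × 0.375 × 70 = 40.36 → r_n = 40.36 kips.
Interior bolts: l_c = 2.625 − 0.9375 = 1.688 in → 1.2 × 1.688 × 0.375 × 70 = 53.16 → r_n = 53.16 kips.
R_n = 1 × 40.36 + 2 × 53.16 = 146.7 kips.
Design strength φR_n = 0.75 × 146.7 = 110 kips.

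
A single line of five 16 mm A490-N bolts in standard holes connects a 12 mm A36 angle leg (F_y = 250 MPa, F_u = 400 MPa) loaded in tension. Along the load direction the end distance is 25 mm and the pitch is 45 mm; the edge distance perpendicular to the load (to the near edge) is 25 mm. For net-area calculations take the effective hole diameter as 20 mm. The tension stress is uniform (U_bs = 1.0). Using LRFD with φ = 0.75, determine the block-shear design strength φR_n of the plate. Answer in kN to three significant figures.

Shear plane L_v = 25 + 4·45 = 205 mm; A_gv = 205 × 12 = 2460 mm².
A_nv = (205 − 4.5·20) × 12 = 1380 mm².
A_nt = (25 − 0.5·20) × 12 = 180 mm².
0.6 F_u A_nv = 331.2 kN; 0.6 F_y A_gv = 369 kN → shear rupture governs the shear term.
R_n = 331.2 + 1.0 × 400 × 180 / 1000 = 403.2 kN.
Design strength φR_n = 0.75 × 403.2 = 302 kN.

302 kN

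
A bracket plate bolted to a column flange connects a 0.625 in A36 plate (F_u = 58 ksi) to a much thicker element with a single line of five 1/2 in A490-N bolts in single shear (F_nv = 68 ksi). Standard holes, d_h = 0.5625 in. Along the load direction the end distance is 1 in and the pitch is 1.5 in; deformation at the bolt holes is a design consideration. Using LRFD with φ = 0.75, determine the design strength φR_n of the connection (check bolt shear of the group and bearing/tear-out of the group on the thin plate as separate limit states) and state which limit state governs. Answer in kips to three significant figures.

Bolt shear: A_b = π·0.5²/4 = 0.1963 in²; R_n = 68 × 0.1963 × 5 × 1 = 66.76 kips → 0.75 × 66.76 = 50.1 kips.
Bearing (1.2 l_c t F_u ≤ 2.4 d t F_u): upper limit = 2.4·0.5·0.625·58 = 43.5 kips.
  Edge l_c = 1 − 0.5625/2 = 0.7188 → r_n = 31.27 kips; interior l_c = 1.5 − 0.5625 = 0.9375 → r_n = 40.78 kips.
  R_n,bearing = 1·31.27 + 4·40.78 = 194.4 kips → 0.75 × 194.4 = 146 kips.
Bolt shear governs: 50.1 kips.

50.1 kips (bolt shear governs)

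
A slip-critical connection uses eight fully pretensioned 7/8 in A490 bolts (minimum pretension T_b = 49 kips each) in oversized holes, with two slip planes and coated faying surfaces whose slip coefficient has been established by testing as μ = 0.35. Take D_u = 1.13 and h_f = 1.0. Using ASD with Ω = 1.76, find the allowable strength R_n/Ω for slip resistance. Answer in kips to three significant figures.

R_n = μ · D_u · h_f · T_b · n_s · n_b = 0.35 × 1.13 × 1.0 × 49 × 2 × 8 = 310.1 kips.
Allowable strength R_n/Ω = 310.1 / 1.76 = 176 kips.

176 kips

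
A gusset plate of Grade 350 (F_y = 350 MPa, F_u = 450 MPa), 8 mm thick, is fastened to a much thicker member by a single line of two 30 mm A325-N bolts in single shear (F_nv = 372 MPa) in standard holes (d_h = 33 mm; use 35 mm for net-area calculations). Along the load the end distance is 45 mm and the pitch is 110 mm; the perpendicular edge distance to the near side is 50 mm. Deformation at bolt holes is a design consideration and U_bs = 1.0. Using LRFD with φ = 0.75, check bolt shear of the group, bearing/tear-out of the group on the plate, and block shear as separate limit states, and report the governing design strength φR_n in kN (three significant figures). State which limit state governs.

Bolt shear: A_b = π·30²/4 = 706.9 mm²; R_n = 372 × 706.9 × 2 × 1 / 1000 = 525.9 kN → 0.75 × 525.9 = 394 kN.
Bearing: edge l_c = 28.5, r_n = 123.1 kN; interior l_c = 77, r_n = 259.2 kN; R_n = 123.1 + 1·259.2 = 382.3 kN → 287 kN.
Block shear: A_gv = 1240, A_nv = 820, A_nt = 260 mm²; R_n = min(0.6F_uA_nv, 0.6F_yA_gv) + U_bs·F_u·A_nt = 338.4 kN → 254 kN.
Block shear governs: 254 kN.

254 kN (block shear governs)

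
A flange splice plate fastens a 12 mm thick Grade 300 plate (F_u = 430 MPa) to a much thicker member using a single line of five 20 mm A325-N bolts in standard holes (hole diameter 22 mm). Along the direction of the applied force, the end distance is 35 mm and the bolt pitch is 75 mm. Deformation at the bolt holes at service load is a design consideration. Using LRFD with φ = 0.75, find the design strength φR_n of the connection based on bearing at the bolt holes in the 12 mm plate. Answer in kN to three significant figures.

Per bolt r_n = 1.2 l_c t F_u ≤ 2.4 d t F_u; upper limit = 2.4 × 20 × 12 × 430 / 1000 = 247.7 kN.
Edge bolt: l_c = 35 − 22/2 = 24 mm → 1.2 × 24 × 12 × 430 / 1000 = 148.6 → r_n = 148.6 kN.
Interior bolts: l_c = 75 − 22 = 53 mm → 1.2 × 53 × 12 × 430 / 1000 = 328.2 → r_n = 247.7 kN.
R_n = 1 × 148.6 + 4 × 247.7 = 1139 kN.
Design strength φR_n = 0.75 × 1139 = 854 kN.

854 kN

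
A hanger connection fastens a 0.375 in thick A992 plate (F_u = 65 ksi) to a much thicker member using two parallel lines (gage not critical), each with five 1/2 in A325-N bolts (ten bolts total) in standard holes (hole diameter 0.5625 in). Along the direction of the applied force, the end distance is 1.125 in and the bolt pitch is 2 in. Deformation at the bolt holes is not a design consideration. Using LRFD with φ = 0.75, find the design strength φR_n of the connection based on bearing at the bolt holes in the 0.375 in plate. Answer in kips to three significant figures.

Per bolt r_n = 1.5 l_c t F_u ≤ 3.0 d t F_u; upper limit = 3.0 × 0.5 × 0.375 × 65 = 36.56 kips.
Edge bolt: l_c = 1.125 − 0.5625/2 = 0.8438 in → 1.5 × 0.8438 × 0.375 × 65 = 30.85 → r_n = 30.85 kips.
Interior bolts: l_c = 2 − 0.5625 = 1.438 in → 1.5 × 1.438 × 0.375 × 65 = 52.56 → r_n = 36.56 kips.
R_n = 2 × 30.85 + 8 × 36.56 = 354.2 kips.
Design strength φR_n = 0.75 × 354.2 = 266 kips.

266 kips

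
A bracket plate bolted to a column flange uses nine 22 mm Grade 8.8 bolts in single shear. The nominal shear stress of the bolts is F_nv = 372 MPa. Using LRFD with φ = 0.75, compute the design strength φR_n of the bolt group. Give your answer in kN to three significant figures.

955 kN

A_b = π × 22² / 4 = 380.1 mm².
R_n = F_nv · A_b · n · n_s = 372 × 380.1 × 9 × 1 / 1000 = 1273 kN.
Design strength φR_n = 0.75 × 1273 = 955 kN.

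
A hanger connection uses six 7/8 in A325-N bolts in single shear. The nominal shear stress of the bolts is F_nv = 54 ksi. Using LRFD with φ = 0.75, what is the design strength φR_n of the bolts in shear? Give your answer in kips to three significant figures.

A_b = π × 0.875² / 4 = 0.6013 in².
R_n = F_nv · A_b · n · n_s = 54 × 0.6013 × 6 × 1 = 194.8 kips.
Design strength φR_n = 0.75 × 194.8 = 146 kips.

146 kips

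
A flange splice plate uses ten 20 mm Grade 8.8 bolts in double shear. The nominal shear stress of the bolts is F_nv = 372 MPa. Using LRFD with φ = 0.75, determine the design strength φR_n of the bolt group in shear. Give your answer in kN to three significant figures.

1750 kN

A_b = π × 20² / 4 = 314.2 mm².
R_n = F_nv · A_b · n · n_s = 372 × 314.2 × 10 × 2 / 1000 = 2337 kN.
Design strength φR_n = 0.75 × 2337 = 1750 kN.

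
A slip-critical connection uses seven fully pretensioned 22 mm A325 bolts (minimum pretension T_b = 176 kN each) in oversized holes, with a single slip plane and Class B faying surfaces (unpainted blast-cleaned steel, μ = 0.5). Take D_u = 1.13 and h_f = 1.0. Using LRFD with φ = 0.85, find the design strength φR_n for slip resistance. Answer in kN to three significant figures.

592 kN

R_n = μ · D_u · h_f · T_b · n_s · n_b = 0.5 × 1.13 × 1.0 × 176 × 1 × 7 = 696.1 kN.
Design strength φR_n = 0.85 × 696.1 = 592 kN.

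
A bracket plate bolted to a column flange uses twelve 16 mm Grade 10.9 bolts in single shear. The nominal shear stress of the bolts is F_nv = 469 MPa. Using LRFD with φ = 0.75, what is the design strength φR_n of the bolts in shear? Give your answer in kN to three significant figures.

849 kN

A_b = π × 16² / 4 = 201.1 mm².
R_n = F_nv · A_b · n · n_s = 469 × 201.1 × 12 × 1 / 1000 = 1132 kN.
Design strength φR_n = 0.75 × 1132 = 849 kN.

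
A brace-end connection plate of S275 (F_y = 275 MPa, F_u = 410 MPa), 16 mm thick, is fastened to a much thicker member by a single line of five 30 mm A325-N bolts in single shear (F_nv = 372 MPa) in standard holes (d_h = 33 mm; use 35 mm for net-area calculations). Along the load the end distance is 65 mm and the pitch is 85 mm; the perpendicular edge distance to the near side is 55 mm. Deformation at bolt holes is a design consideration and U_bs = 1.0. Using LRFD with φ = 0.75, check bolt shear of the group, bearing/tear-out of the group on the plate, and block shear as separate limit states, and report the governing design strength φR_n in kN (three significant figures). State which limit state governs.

Bolt shear: A_b = π·30²/4 = 706.9 mm²; R_n = 372 × 706.9 × 5 × 1 / 1000 = 1315 kN → 0.75 × 1315 = 986 kN.
Bearing: edge l_c = 48.5, r_n = 381.8 kN; interior l_c = 52, r_n = 409.3 kN; R_n = 381.8 + 4·409.3 = 2019 kN → 1510 kN.
Block shear: A_gv = 6480, A_nv = 3960, A_nt = 600 mm²; R_n = min(0.6F_uA_nv, 0.6F_yA_gv) + U_bs·F_u·A_nt = 1220 kN → 915 kN.
Block shear governs: 915 kN.

915 kN (block shear governs)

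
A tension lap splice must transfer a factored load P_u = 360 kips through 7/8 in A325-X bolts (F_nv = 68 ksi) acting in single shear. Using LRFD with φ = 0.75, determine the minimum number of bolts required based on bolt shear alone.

12 bolts

A_b = π·0.875²/4 = 0.6013 in².
Per-bolt design strength φR_n = 0.75 × 68 × 0.6013 × 1 = 30.67 kips.
n ≥ 360 / 30.67 = 11.74 → use 12 bolts.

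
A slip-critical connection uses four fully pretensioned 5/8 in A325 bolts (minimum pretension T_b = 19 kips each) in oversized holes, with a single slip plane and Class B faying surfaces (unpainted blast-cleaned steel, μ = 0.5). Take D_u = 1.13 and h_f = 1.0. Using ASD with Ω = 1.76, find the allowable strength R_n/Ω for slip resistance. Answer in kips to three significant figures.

R_n = μ · D_u · h_f · T_b · n_s · n_b = 0.5 × 1.13 × 1.0 × 19 × 1 × 4 = 42.94 kips.
Allowable strength R_n/Ω = 42.94 / 1.76 = 24.4 kips.

24.4 kips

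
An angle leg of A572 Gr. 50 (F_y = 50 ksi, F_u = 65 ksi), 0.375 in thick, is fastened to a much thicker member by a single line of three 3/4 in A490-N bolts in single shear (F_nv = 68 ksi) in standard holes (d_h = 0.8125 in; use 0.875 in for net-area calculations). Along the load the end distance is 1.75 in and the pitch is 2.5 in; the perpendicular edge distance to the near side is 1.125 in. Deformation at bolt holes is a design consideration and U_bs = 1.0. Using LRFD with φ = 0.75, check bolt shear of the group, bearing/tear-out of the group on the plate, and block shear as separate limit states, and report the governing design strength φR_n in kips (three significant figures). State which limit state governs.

62.6 kips (block shear governs)

Bolt shear: A_b = π·0.75²/4 = 0.4418 in²; R_n = 68 × 0.4418 × 3 × 1 = 90.12 kips → 0.75 × 90.12 = 67.6 kips.
Bearing: edge l_c = 1.344, r_n = 39.3 kips; interior l_c = 1.688, r_n = 43.87 kips; R_n = 39.3 + 2·43.87 = 127.1 kips → 95.3 kips.
Block shear: A_gv = 2.531, A_nv = 1.711, A_nt = 0.2578 in²; R_n = min(0.6F_uA_nv, 0.6F_yA_gv) + U_bs·F_u·A_nt = 83.48 kips → 62.6 kips.
Block shear governs: 62.6 kips.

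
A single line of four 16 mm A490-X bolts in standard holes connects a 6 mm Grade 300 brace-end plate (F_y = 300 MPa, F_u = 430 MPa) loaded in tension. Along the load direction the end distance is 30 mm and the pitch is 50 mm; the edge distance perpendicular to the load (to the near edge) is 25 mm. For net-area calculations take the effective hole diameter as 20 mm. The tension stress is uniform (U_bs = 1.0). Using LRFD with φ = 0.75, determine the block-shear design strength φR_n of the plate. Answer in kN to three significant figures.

157 kN

Shear plane L_v = 30 + 3·50 = 180 mm; A_gv = 180 × 6 = 1080 mm².
A_nv = (180 − 3.5·20) × 6 = 660 mm².
A_nt = (25 − 0.5·20) × 6 = 90 mm².
0.6 F_u A_nv = 170.3 kN; 0.6 F_y A_gv = 194.4 kN → shear rupture governs the shear term.
R_n = 170.3 + 1.0 × 430 × 90 / 1000 = 209 kN.
Design strength φR_n = 0.75 × 209 = 157 kN.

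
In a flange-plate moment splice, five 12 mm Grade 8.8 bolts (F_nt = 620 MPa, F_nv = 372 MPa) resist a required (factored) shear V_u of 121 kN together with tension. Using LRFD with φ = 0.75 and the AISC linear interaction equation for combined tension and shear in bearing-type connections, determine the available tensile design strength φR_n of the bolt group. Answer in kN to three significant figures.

140 kN

A_b = π·12²/4 = 113.1 mm²; f_rv = 121 × 1000 / (5 × 113.1) = 214 MPa.
F'_nt = 1.3 F_nt − (F_nt / φF_nv) f_rv = 1.3·620 − (620/(0.75·372))·214 = 330.5 MPa, capped at F_nt → F'_nt = 330.5 MPa.
R_n = F'_nt · A_b · n = 330.5 × 113.1 × 5 / 1000 = 186.9 kN.
Design strength φR_n = 0.75 × 186.9 = 140 kN.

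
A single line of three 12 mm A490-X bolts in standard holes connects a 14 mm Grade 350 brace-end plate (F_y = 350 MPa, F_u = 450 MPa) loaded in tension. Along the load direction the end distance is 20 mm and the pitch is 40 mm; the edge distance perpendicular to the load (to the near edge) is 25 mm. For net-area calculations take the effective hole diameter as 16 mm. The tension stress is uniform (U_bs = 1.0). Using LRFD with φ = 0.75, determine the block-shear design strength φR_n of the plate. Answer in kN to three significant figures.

250 kN

Shear plane L_v = 20 + 2·40 = 100 mm; A_gv = 100 × 14 = 1400 mm².
A_nv = (100 − 2.5·16) × 14 = 840 mm².
A_nt = (25 − 0.5·16) × 14 = 238 mm².
0.6 F_u A_nv = 226.8 kN; 0.6 F_y A_gv = 294 kN → shear rupture governs the shear term.
R_n = 226.8 + 1.0 × 450 × 238 / 1000 = 333.9 kN.
Design strength φR_n = 0.75 × 333.9 = 250 kN.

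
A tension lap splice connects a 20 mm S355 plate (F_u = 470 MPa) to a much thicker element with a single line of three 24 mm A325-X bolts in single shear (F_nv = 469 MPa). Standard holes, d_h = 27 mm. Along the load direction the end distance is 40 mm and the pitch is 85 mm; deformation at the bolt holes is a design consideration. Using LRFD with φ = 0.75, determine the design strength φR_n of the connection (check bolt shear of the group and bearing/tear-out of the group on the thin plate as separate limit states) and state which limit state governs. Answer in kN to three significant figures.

477 kN (bolt shear governs)

Bolt shear: A_b = π·24²/4 = 452.4 mm²; R_n = 469 × 452.4 × 3 × 1 / 1000 = 636.5 kN → 0.75 × 636.5 = 477 kN.
Bearing (1.2 l_c t F_u ≤ 2.4 d t F_u): upper limit = 2.4·24·20·470 / 1000 = 541.4 kN.
  Edge l_c = 40 − 27/2 = 26.5 → r_n = 298.9 kN; interior l_c = 85 − 27 = 58 → r_n = 541.4 kN.
  R_n,bearing = 1·298.9 + 2·541.4 = 1382 kN → 0.75 × 1382 = 1040 kN.
Bolt shear governs: 477 kN.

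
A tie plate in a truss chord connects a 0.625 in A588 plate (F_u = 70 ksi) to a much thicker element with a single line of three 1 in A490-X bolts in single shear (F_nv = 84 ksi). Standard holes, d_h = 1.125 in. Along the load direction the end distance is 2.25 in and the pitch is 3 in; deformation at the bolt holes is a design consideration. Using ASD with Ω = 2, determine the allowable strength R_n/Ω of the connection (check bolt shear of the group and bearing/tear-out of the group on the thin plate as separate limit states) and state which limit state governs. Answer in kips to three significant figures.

Bolt shear: A_b = π·1²/4 = 0.7854 in²; R_n = 84 × 0.7854 × 3 × 1 = 197.9 kips → 197.9 / 2 = 99 kips.
Bearing (1.2 l_c t F_u ≤ 2.4 d t F_u): upper limit = 2.4·1·0.625·70 = 105 kips.
  Edge l_c = 2.25 − 1.125/2 = 1.688 → r_n = 88.59 kips; interior l_c = 3 − 1.125 = 1.875 → r_n = 98.44 kips.
  R_n,bearing = 1·88.59 + 2·98.44 = 285.5 kips → 285.5 / 2 = 143 kips.
Bolt shear governs: 99 kips.

99 kips (bolt shear governs)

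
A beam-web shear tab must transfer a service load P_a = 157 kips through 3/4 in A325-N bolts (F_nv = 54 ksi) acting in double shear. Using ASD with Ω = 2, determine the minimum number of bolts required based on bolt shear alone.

7 bolts

A_b = π·0.75²/4 = 0.4418 in².
Per-bolt allowable strength R_n/Ω = 54 × 0.4418 × 2 / 2 = 23.86 kips.
n ≥ 157 / 23.86 = 6.581 → use 7 bolts.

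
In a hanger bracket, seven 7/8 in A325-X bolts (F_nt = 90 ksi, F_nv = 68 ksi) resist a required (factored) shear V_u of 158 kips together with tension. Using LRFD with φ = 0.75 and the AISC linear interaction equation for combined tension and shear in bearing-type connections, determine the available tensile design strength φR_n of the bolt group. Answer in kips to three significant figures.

A_b = π·0.875²/4 = 0.6013 in²; f_rv = 158 / (7 × 0.6013) = 37.54 ksi.
F'_nt = 1.3 F_nt − (F_nt / φF_nv) f_rv = 1.3·90 − (90/(0.75·68))·37.54 = 50.76 ksi, capped at F_nt → F'_nt = 50.76 ksi.
R_n = F'_nt · A_b · n = 50.76 × 0.6013 × 7 = 213.7 kips.
Design strength φR_n = 0.75 × 213.7 = 160 kips.

160 kips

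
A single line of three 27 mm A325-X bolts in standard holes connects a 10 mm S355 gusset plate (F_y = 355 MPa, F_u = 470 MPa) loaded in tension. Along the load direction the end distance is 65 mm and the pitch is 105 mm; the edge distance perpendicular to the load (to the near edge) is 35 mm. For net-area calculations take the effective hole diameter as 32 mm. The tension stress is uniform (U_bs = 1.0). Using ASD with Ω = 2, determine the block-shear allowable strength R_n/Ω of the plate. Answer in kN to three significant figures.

320 kN

Shear plane L_v = 65 + 2·105 = 275 mm; A_gv = 275 × 10 = 2750 mm².
A_nv = (275 − 2.5·32) × 10 = 1950 mm².
A_nt = (35 − 0.5·32) × 10 = 190 mm².
0.6 F_u A_nv = 549.9 kN; 0.6 F_y A_gv = 585.8 kN → shear rupture governs the shear term.
R_n = 549.9 + 1.0 × 470 × 190 / 1000 = 639.2 kN.
Allowable strength R_n/Ω = 639.2 / 2 = 320 kN.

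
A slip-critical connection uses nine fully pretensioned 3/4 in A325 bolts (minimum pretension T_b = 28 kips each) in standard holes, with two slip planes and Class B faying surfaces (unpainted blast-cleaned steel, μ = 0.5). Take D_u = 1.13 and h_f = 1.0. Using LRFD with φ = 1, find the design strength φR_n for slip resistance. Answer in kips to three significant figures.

285 kips

R_n = μ · D_u · h_f · T_b · n_s · n_b = 0.5 × 1.13 × 1.0 × 28 × 2 × 9 = 284.8 kips.
Design strength φR_n = 1 × 284.8 = 285 kips.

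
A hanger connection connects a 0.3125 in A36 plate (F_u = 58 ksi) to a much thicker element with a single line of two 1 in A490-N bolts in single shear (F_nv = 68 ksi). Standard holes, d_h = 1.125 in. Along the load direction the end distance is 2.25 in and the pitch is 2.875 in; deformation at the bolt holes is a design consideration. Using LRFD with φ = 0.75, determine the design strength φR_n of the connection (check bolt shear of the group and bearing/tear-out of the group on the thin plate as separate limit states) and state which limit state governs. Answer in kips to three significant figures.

56.1 kips (bearing governs)

Bolt shear: A_b = π·1²/4 = 0.7854 in²; R_n = 68 × 0.7854 × 2 × 1 = 106.8 kips → 0.75 × 106.8 = 80.1 kips.
Bearing (1.2 l_c t F_u ≤ 2.4 d t F_u): upper limit = 2.4·1·0.3125·58 = 43.5 kips.
  Edge l_c = 2.25 − 1.125/2 = 1.688 → r_n = 36.7 kips; interior l_c = 2.875 − 1.125 = 1.75 → r_n = 38.06 kips.
  R_n,bearing = 1·36.7 + 1·38.06 = 74.77 kips → 0.75 × 74.77 = 56.1 kips.
Bearing governs: 56.1 kips.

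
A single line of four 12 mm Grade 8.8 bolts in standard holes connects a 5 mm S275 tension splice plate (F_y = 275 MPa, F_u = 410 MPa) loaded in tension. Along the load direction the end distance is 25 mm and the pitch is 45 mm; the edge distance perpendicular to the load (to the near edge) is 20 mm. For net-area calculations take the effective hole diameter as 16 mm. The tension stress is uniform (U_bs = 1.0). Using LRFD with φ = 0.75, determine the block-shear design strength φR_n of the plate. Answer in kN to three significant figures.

Shear plane L_v = 25 + 3·45 = 160 mm; A_gv = 160 × 5 = 800 mm².
A_nv = (160 − 3.5·16) × 5 = 520 mm².
A_nt = (20 − 0.5·16) × 5 = 60 mm².
0.6 F_u A_nv = 127.9 kN; 0.6 F_y A_gv = 132 kN → shear rupture governs the shear term.
R_n = 127.9 + 1.0 × 410 × 60 / 1000 = 152.5 kN.
Design strength φR_n = 0.75 × 152.5 = 114 kN.

114 kN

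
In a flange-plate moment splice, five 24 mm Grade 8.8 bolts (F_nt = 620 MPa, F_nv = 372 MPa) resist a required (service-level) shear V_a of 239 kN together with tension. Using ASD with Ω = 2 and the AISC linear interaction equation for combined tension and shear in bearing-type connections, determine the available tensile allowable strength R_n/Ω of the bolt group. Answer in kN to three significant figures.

A_b = π·24²/4 = 452.4 mm²; f_rv = 239 × 1000 / (5 × 452.4) = 105.7 MPa.
F'_nt = 1.3 F_nt − (Ω F_nt / F_nv) f_rv = 1.3·620 − (2·620/372)·105.7 = 453.8 MPa, capped at F_nt → F'_nt = 453.8 MPa.
R_n = F'_nt · A_b · n = 453.8 × 452.4 × 5 / 1000 = 1026 kN.
Allowable strength R_n/Ω = 1026 / 2 = 513 kN.

513 kN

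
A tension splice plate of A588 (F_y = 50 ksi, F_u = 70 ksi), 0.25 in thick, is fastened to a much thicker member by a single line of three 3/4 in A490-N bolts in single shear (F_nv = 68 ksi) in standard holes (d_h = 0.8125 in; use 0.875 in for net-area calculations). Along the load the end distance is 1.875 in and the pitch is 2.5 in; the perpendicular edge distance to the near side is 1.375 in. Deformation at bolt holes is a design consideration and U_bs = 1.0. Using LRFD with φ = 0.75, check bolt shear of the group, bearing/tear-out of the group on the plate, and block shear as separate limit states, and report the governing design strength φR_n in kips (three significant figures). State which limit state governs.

49.2 kips (block shear governs)

Bolt shear: A_b = π·0.75²/4 = 0.4418 in²; R_n = 68 × 0.4418 × 3 × 1 = 90.12 kips → 0.75 × 90.12 = 67.6 kips.
Bearing: edge l_c = 1.469, r_n = 30.84 kips; interior l_c = 1.688, r_n = 31.5 kips; R_n = 30.84 + 2·31.5 = 93.84 kips → 70.4 kips.
Block shear: A_gv = 1.719, A_nv = 1.172, A_nt = 0.2344 in²; R_n = min(0.6F_uA_nv, 0.6F_yA_gv) + U_bs·F_u·A_nt = 65.62 kips → 49.2 kips.
Block shear governs: 49.2 kips.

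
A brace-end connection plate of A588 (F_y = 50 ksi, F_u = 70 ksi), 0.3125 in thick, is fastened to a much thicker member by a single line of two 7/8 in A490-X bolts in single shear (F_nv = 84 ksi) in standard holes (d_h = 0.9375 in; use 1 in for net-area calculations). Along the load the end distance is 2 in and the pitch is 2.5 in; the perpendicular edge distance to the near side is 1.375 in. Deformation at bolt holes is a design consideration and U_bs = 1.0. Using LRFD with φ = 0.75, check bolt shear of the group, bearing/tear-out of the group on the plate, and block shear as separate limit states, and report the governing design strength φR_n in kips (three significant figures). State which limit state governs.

43.9 kips (block shear governs)

Bolt shear: A_b = π·0.875²/4 = 0.6013 in²; R_n = 84 × 0.6013 × 2 × 1 = 101 kips → 0.75 × 101 = 75.8 kips.
Bearing: edge l_c = 1.531, r_n = 40.2 kips; interior l_c = 1.562, r_n = 41.02 kips; R_n = 40.2 + 1·41.02 = 81.21 kips → 60.9 kips.
Block shear: A_gv = 1.406, A_nv = 0.9375, A_nt = 0.2734 in²; R_n = min(0.6F_uA_nv, 0.6F_yA_gv) + U_bs·F_u·A_nt = 58.52 kips → 43.9 kips.
Block shear governs: 43.9 kips.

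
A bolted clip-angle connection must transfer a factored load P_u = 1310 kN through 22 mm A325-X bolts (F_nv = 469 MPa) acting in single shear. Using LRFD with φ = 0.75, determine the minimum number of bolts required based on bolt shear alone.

A_b = π·22²/4 = 380.1 mm².
Per-bolt design strength φR_n = 0.75 × 469 × 380.1 × 1 / 1000 = 133.7 kN.
n ≥ 1310 / 133.7 = 9.797 → use 10 bolts.

10 bolts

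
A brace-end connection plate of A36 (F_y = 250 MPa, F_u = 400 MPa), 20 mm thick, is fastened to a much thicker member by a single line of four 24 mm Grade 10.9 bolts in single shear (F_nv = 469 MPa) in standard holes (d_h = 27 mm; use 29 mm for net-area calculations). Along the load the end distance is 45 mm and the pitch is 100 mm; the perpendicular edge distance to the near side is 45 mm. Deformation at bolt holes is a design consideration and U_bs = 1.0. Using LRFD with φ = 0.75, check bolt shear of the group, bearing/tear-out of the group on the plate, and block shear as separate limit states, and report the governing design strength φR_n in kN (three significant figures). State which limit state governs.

637 kN (bolt shear governs)

Bolt shear: A_b = π·24²/4 = 452.4 mm²; R_n = 469 × 452.4 × 4 × 1 / 1000 = 848.7 kN → 0.75 × 848.7 = 637 kN.
Bearing: edge l_c = 31.5, r_n = 302.4 kN; interior l_c = 73, r_n = 460.8 kN; R_n = 302.4 + 3·460.8 = 1685 kN → 1260 kN.
Block shear: A_gv = 6900, A_nv = 4870, A_nt = 610 mm²; R_n = min(0.6F_uA_nv, 0.6F_yA_gv) + U_bs·F_u·A_nt = 1279 kN → 959 kN.
Bolt shear governs: 637 kN.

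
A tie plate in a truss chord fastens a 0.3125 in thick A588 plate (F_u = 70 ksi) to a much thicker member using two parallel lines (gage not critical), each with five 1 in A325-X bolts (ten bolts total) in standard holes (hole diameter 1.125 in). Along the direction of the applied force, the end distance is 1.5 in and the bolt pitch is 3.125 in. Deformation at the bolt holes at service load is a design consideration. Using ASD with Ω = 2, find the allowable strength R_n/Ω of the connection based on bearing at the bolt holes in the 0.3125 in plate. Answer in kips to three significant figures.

Per bolt r_n = 1.2 l_c t F_u ≤ 2.4 d t F_u; upper limit = 2.4 × 1 × 0.3125 × 70 = 52.5 kips.
Edge bolt: l_c = 1.5 − 1.125/2 = 0.9375 in → 1.2 × 0.9375 × 0.3125 × 70 = 24.61 → r_n = 24.61 kips.
Interior bolts: l_c = 3.125 − 1.125 = 2 in → 1.2 × 2 × 0.3125 × 70 = 52.5 → r_n = 52.5 kips.
R_n = 2 × 24.61 + 8 × 52.5 = 469.2 kips.
Allowable strength R_n/Ω = 469.2 / 2 = 235 kips.

235 kips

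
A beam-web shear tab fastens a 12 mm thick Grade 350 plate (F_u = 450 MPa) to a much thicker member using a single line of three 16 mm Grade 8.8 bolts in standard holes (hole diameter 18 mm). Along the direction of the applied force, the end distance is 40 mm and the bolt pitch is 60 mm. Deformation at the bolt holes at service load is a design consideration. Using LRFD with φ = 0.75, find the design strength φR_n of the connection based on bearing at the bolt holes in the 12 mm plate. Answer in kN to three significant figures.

Per bolt r_n = 1.2 l_c t F_u ≤ 2.4 d t F_u; upper limit = 2.4 × 16 × 12 × 450 / 1000 = 207.4 kN.
Edge bolt: l_c = 40 − 18/2 = 31 mm → 1.2 × 31 × 12 × 450 / 1000 = 200.9 → r_n = 200.9 kN.
Interior bolts: l_c = 60 − 18 = 42 mm → 1.2 × 42 × 12 × 450 / 1000 = 272.2 → r_n = 207.4 kN.
R_n = 1 × 200.9 + 2 × 207.4 = 615.6 kN.
Design strength φR_n = 0.75 × 615.6 = 462 kN.

462 kN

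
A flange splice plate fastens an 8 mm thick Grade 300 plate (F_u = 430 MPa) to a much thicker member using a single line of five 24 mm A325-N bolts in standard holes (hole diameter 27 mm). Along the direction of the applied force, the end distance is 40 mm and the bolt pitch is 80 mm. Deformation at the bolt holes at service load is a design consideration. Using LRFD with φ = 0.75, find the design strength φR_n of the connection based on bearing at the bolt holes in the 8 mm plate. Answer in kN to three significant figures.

676 kN

Per bolt r_n = 1.2 l_c t F_u ≤ 2.4 d t F_u; upper limit = 2.4 × 24 × 8 × 430 / 1000 = 198.1 kN.
Edge bolt: l_c = 40 − 27/2 = 26.5 mm → 1.2 × 26.5 × 8 × 430 / 1000 = 109.4 → r_n = 109.4 kN.
Interior bolts: l_c = 80 − 27 = 53 mm → 1.2 × 53 × 8 × 430 / 1000 = 218.8 → r_n = 198.1 kN.
R_n = 1 × 109.4 + 4 × 198.1 = 902 kN.
Design strength φR_n = 0.75 × 902 = 676 kN.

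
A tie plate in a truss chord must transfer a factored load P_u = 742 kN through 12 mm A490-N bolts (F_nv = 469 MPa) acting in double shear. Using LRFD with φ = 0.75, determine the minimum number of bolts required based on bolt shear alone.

A_b = π·12²/4 = 113.1 mm².
Per-bolt design strength φR_n = 0.75 × 469 × 113.1 × 2 / 1000 = 79.56 kN.
n ≥ 742 / 79.56 = 9.326 → use 10 bolts.

10 bolts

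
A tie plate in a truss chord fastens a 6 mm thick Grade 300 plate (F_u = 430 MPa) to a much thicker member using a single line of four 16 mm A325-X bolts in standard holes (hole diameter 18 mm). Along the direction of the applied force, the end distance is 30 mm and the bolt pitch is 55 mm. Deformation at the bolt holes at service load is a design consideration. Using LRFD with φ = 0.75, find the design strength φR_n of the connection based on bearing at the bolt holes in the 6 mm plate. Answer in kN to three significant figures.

272 kN

Per bolt r_n = 1.2 l_c t F_u ≤ 2.4 d t F_u; upper limit = 2.4 × 16 × 6 × 430 / 1000 = 99.07 kN.
Edge bolt: l_c = 30 − 18/2 = 21 mm → 1.2 × 21 × 6 × 430 / 1000 = 65.02 → r_n = 65.02 kN.
Interior bolts: l_c = 55 − 18 = 37 mm → 1.2 × 37 × 6 × 430 / 1000 = 114.6 → r_n = 99.07 kN.
R_n = 1 × 65.02 + 3 × 99.07 = 362.2 kN.
Design strength φR_n = 0.75 × 362.2 = 272 kN.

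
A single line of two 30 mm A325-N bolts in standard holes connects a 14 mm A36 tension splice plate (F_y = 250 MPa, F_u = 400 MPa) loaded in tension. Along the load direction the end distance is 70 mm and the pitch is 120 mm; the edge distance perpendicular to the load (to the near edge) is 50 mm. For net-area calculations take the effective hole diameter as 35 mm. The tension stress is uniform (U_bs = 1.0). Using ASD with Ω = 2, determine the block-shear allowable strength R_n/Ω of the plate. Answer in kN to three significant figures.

290 kN

Shear plane L_v = 70 + 1·120 = 190 mm; A_gv = 190 × 14 = 2660 mm².
A_nv = (190 − 1.5·35) × 14 = 1925 mm².
A_nt = (50 − 0.5·35) × 14 = 455 mm².
0.6 F_u A_nv = 462 kN; 0.6 F_y A_gv = 399 kN → shear yielding governs the shear term.
R_n = 399 + 1.0 × 400 × 455 / 1000 = 581 kN.
Allowable strength R_n/Ω = 581 / 2 = 290 kN.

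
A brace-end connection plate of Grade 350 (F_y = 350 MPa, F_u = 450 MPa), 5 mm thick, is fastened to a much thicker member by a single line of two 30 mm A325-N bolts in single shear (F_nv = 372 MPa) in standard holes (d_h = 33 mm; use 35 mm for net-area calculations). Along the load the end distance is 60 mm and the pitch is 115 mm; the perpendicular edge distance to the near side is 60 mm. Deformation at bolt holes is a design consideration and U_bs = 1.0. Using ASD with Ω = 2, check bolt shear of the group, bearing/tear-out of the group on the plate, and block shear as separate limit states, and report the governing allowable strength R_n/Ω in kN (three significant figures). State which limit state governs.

130 kN (block shear governs)

Bolt shear: A_b = π·30²/4 = 706.9 mm²; R_n = 372 × 706.9 × 2 × 1 / 1000 = 525.9 kN → 525.9 / 2 = 263 kN.
Bearing: edge l_c = 43.5, r_n = 117.5 kN; interior l_c = 82, r_n = 162 kN; R_n = 117.5 + 1·162 = 279.4 kN → 140 kN.
Block shear: A_gv = 875, A_nv = 612.5, A_nt = 212.5 mm²; R_n = min(0.6F_uA_nv, 0.6F_yA_gv) + U_bs·F_u·A_nt = 261 kN → 130 kN.
Block shear governs: 130 kN.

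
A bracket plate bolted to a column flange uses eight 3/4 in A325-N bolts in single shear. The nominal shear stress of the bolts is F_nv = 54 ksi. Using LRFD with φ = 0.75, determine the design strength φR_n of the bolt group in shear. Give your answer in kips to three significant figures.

A_b = π × 0.75² / 4 = 0.4418 in².
R_n = F_nv · A_b · n · n_s = 54 × 0.4418 × 8 × 1 = 190.9 kips.
Design strength φR_n = 0.75 × 190.9 = 143 kips.

143 kips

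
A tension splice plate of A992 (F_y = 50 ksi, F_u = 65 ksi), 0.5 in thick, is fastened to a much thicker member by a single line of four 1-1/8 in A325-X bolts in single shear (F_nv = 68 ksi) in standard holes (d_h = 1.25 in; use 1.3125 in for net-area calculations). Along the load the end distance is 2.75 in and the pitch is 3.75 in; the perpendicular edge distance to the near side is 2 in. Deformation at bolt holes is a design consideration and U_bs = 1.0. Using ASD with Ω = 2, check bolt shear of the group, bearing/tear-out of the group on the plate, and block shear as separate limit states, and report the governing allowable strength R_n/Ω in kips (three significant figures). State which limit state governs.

114 kips (block shear governs)

Bolt shear: A_b = π·1.125²/4 = 0.994 in²; R_n = 68 × 0.994 × 4 × 1 = 270.4 kips → 270.4 / 2 = 135 kips.
Bearing: edge l_c = 2.125, r_n = 82.88 kips; interior l_c = 2.5, r_n = 87.75 kips; R_n = 82.88 + 3·87.75 = 346.1 kips → 173 kips.
Block shear: A_gv = 7, A_nv = 4.703, A_nt = 0.6719 in²; R_n = min(0.6F_uA_nv, 0.6F_yA_gv) + U_bs·F_u·A_nt = 227.1 kips → 114 kips.
Block shear governs: 114 kips.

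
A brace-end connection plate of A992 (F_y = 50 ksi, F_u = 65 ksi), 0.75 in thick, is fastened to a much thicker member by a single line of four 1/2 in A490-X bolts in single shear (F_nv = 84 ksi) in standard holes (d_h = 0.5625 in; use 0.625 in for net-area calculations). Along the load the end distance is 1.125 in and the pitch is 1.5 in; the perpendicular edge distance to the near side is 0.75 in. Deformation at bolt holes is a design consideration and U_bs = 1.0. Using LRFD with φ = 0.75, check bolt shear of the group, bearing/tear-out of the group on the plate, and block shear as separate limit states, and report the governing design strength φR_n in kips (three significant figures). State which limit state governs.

49.5 kips (bolt shear governs)

Bolt shear: A_b = π·0.5²/4 = 0.1963 in²; R_n = 84 × 0.1963 × 4 × 1 = 65.97 kips → 0.75 × 65.97 = 49.5 kips.
Bearing: edge l_c = 0.8438, r_n = 49.36 kips; interior l_c = 0.9375, r_n = 54.84 kips; R_n = 49.36 + 3·54.84 = 213.9 kips → 160 kips.
Block shear: A_gv = 4.219, A_nv = 2.578, A_nt = 0.3281 in²; R_n = min(0.6F_uA_nv, 0.6F_yA_gv) + U_bs·F_u·A_nt = 121.9 kips → 91.4 kips.
Bolt shear governs: 49.5 kips.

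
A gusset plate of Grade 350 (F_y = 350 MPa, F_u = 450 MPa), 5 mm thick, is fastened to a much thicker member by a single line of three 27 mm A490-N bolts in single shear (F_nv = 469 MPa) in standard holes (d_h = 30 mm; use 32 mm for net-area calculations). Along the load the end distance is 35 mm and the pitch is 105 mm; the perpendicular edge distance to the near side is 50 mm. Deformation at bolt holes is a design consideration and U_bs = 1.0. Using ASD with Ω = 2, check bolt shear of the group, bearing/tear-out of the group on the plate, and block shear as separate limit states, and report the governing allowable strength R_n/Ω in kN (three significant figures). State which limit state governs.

150 kN (block shear governs)

Bolt shear: A_b = π·27²/4 = 572.6 mm²; R_n = 469 × 572.6 × 3 × 1 / 1000 = 805.6 kN → 805.6 / 2 = 403 kN.
Bearing: edge l_c = 20, r_n = 54 kN; interior l_c = 75, r_n = 145.8 kN; R_n = 54 + 2·145.8 = 345.6 kN → 173 kN.
Block shear: A_gv = 1225, A_nv = 825, A_nt = 170 mm²; R_n = min(0.6F_uA_nv, 0.6F_yA_gv) + U_bs·F_u·A_nt = 299.2 kN → 150 kN.
Block shear governs: 150 kN.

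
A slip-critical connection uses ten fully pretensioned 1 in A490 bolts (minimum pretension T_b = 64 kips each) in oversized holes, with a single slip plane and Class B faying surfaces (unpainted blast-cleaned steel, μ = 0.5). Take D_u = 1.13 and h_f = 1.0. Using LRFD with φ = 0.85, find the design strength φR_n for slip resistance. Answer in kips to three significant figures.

307 kips

R_n = μ · D_u · h_f · T_b · n_s · n_b = 0.5 × 1.13 × 1.0 × 64 × 1 × 10 = 361.6 kips.
Design strength φR_n = 0.85 × 361.6 = 307 kips.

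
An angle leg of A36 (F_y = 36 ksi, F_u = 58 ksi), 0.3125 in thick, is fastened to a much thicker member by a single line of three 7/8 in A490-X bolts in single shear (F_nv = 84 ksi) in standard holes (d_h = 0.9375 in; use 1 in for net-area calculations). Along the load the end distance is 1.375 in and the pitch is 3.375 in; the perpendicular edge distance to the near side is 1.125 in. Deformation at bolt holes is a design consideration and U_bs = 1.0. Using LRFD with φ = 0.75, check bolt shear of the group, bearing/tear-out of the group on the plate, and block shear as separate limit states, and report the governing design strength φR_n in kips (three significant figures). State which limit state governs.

49.6 kips (block shear governs)

Bolt shear: A_b = π·0.875²/4 = 0.6013 in²; R_n = 84 × 0.6013 × 3 × 1 = 151.5 kips → 0.75 × 151.5 = 114 kips.
Bearing: edge l_c = 0.9062, r_n = 19.71 kips; interior l_c = 2.438, r_n = 38.06 kips; R_n = 19.71 + 2·38.06 = 95.84 kips → 71.9 kips.
Block shear: A_gv = 2.539, A_nv = 1.758, A_nt = 0.1953 in²; R_n = min(0.6F_uA_nv, 0.6F_yA_gv) + U_bs·F_u·A_nt = 66.17 kips → 49.6 kips.
Block shear governs: 49.6 kips.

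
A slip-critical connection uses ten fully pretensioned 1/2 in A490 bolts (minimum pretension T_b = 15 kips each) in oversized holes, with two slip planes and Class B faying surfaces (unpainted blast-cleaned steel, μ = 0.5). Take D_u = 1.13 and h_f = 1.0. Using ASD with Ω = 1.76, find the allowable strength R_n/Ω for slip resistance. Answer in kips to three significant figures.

R_n = μ · D_u · h_f · T_b · n_s · n_b = 0.5 × 1.13 × 1.0 × 15 × 2 × 10 = 169.5 kips.
Allowable strength R_n/Ω = 169.5 / 1.76 = 96.3 kips.

96.3 kips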